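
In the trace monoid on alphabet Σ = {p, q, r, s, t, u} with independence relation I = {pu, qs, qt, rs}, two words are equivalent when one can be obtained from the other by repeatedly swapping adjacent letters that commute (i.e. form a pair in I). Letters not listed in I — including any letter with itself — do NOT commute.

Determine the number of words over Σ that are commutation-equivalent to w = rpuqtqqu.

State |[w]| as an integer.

8

drop 0:r onto floor
drop 1:p onto {0:r}
drop 2:u onto {0:r}
drop 3:q onto {1:p, 2:u}
drop 4:t onto {1:p, 2:u}
drop 5:q onto {3:q}
drop 6:q onto {5:q}
drop 7:u onto {4:t, 6:q}
ground layer = {0:r}
drop-orders for the pieces not yet dropped (sum over which currently-grounded one goes next):
  1 to go: {7} 1
  2 to go: {4,7} 1  {6,7} 1
  3 to go: {4,6,7} 2  {5,6,7} 1
  4 to go: {3,5,6,7} 1  {4,5,6,7} 3
  5 to go: {3,4,5,6,7} 4
  6 to go: {1,3,4,5,6,7} 4  {2,3,4,5,6,7} 4
  if 0:r drops first: 8 orders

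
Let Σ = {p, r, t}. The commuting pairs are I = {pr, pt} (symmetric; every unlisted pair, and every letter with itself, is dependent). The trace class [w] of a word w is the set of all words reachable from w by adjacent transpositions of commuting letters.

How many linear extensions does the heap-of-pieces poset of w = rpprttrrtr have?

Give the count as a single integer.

#0=r has no predecessor
#1=p has no predecessor
#2=p depends on [1:p]
#3=r depends on [0:r]
#4=t depends on [3:r]
#5=t depends on [4:t]
#6=r depends on [5:t]
#7=r depends on [6:r]
#8=t depends on [7:r]
#9=r depends on [8:t]
sources: [0:r, 1:p]
N(rest) = Σ N(rest − s) over sources s of rest; N(one piece) = 1:
  size 1 → [2]=1  [9]=1
  size 2 → [1,2]=1  [2,9]=2  [8,9]=1
  size 3 → [1,2,9]=3  [2,8,9]=3  [7,8,9]=1
  size 4 → [1,2,8,9]=6  [2,7,8,9]=4  [6,7,8,9]=1
  size 5 → [1,2,7,8,9]=10  [2,6,7,8,9]=5  [5,6,7,8,9]=1
  size 6 → [1,2,6,7,8,9]=15  [2,5,6,7,8,9]=6  [4,5,6,7,8,9]=1
  size 7 → [1,2,5,6,7,8,9]=21  [2,4,5,6,7,8,9]=7  [3,4,5,6,7,8,9]=1
  size 8 → [0,3,4,5,6,7,8,9]=1  [1,2,4,5,6,7,8,9]=28  [2,3,4,5,6,7,8,9]=8
  first=0(r) contributes 36
  first=1(p) contributes 9
|[w]| = 45

45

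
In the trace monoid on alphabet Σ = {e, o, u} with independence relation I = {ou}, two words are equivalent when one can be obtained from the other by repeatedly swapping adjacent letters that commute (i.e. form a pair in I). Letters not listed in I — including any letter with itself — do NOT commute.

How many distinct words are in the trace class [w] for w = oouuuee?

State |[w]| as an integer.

10

#0=o has no predecessor
#1=o depends on [0:o]
#2=u has no predecessor
#3=u depends on [2:u]
#4=u depends on [3:u]
#5=e depends on [1:o, 4:u]
#6=e depends on [5:e]
sources: [0:o, 2:u]
N(rest) = Σ N(rest − s) over sources s of rest; N(one piece) = 1:
  size 1 → [6]=1
  size 2 → [5,6]=1
  size 3 → [1,5,6]=1  [4,5,6]=1
  size 4 → [0,1,5,6]=1  [1,4,5,6]=2  [3,4,5,6]=1
  size 5 → [0,1,4,5,6]=3  [1,3,4,5,6]=3  [2,3,4,5,6]=1
  first=0(o) contributes 4
  first=2(u) contributes 6
|[w]| = 10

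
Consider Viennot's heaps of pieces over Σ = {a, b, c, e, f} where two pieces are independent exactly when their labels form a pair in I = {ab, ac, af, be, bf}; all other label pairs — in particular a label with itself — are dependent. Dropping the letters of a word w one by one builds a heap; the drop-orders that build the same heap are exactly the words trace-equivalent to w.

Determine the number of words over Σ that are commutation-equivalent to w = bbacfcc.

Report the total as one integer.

0(b) covers ∅
1(b) covers 0:b
2(a) covers ∅
3(c) covers 1:b
4(f) covers 3:c
5(c) covers 4:f
6(c) covers 5:c
floor of heap: 0:b, 2:a
completions by unplaced set U, small U first (add the entries for U minus each lowest piece of U):
  |U|=1: {2}:1  {6}:1
  |U|=2: {2,6}:2  {5,6}:1
  |U|=3: {2,5,6}:3  {4,5,6}:1
  |U|=4: {2,4,5,6}:4  {3,4,5,6}:1
  |U|=5: {1,3,4,5,6}:1  {2,3,4,5,6}:5
  start at 0(b): 6
  start at 2(a): 1
sum over floor = 7

7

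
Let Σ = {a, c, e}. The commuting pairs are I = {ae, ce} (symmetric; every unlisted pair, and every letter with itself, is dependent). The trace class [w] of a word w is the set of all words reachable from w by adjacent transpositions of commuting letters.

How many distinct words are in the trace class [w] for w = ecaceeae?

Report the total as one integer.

70

#0=e has no predecessor
#1=c has no predecessor
#2=a depends on [1:c]
#3=c depends on [2:a]
#4=e depends on [0:e]
#5=e depends on [4:e]
#6=a depends on [3:c]
#7=e depends on [5:e]
sources: [0:e, 1:c]
N(rest) = Σ N(rest − s) over sources s of rest; N(one piece) = 1:
  size 1 → [6]=1  [7]=1
  size 2 → [3,6]=1  [5,7]=1  [6,7]=2
  size 3 → [2,3,6]=1  [3,6,7]=3  [4,5,7]=1  [5,6,7]=3
  size 4 → [0,4,5,7]=1  [1,2,3,6]=1  [2,3,6,7]=4  [3,5,6,7]=6  [4,5,6,7]=4
  size 5 → [0,4,5,6,7]=5  [1,2,3,6,7]=5  [2,3,5,6,7]=10  [3,4,5,6,7]=10
  size 6 → [0,3,4,5,6,7]=15  [1,2,3,5,6,7]=15  [2,3,4,5,6,7]=20
  first=0(e) contributes 35
  first=1(c) contributes 35
|[w]| = 70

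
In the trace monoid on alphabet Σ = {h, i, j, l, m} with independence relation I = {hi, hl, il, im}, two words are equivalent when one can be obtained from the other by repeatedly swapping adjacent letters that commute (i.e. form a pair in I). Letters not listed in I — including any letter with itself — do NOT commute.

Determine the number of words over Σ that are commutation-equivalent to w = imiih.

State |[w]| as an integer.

drop 0:i onto floor
drop 1:m onto floor
drop 2:i onto {0:i}
drop 3:i onto {2:i}
drop 4:h onto {1:m}
ground layer = {0:i, 1:m}
drop-orders for the pieces not yet dropped (sum over which currently-grounded one goes next):
  1 to go: {3} 1  {4} 1
  2 to go: {1,4} 1  {2,3} 1  {3,4} 2
  3 to go: {0,2,3} 1  {1,3,4} 3  {2,3,4} 3
  if 0:i drops first: 6 orders
  if 1:m drops first: 4 orders
heap linearizations: 10

10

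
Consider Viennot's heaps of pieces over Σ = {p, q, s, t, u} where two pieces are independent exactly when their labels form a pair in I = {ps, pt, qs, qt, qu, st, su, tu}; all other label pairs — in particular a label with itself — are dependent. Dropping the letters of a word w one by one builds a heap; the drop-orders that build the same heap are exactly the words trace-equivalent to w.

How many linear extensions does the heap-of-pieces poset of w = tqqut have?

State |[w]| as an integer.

30

#0=t has no predecessor
#1=q has no predecessor
#2=q depends on [1:q]
#3=u has no predecessor
#4=t depends on [0:t]
sources: [0:t, 1:q, 3:u]
N(rest) = Σ N(rest − s) over sources s of rest; N(one piece) = 1:
  size 1 → [2]=1  [3]=1  [4]=1
  size 2 → [0,4]=1  [1,2]=1  [2,3]=2  [2,4]=2  [3,4]=2
  size 3 → [0,2,4]=3  [0,3,4]=3  [1,2,3]=3  [1,2,4]=3  [2,3,4]=6
  first=0(t) contributes 12
  first=1(q) contributes 12
  first=3(u) contributes 6
|[w]| = 30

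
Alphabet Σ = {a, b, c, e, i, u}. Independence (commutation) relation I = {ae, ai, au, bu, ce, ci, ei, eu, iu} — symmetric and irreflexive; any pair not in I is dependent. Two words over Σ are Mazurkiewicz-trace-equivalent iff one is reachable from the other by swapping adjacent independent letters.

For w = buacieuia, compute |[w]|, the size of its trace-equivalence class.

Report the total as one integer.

882

piece 0:b — minimal
piece 1:u — minimal
piece 2:a rests on {0:b}
piece 3:c rests on {1:u, 2:a}
piece 4:i rests on {0:b}
piece 5:e rests on {0:b}
piece 6:u rests on {3:c}
piece 7:i rests on {4:i}
piece 8:a rests on {3:c}
minimal pieces: {0:b, 1:u}
ways to finish when only these pieces remain (= sum over removing one remaining piece with nothing left below it):
  1 left: {5}→1  {6}→1  {7}→1  {8}→1
  2 left: {4,7}→1  {5,6}→2  {5,7}→2  {5,8}→2  {6,7}→2  {6,8}→2  {7,8}→2
  3 left: {3,6,8}→2  {4,5,7}→3  {4,6,7}→3  {4,7,8}→3  {5,6,7}→6  {5,6,8}→6  {5,7,8}→6  {6,7,8}→6
  4 left: {1,3,6,8}→2  {2,3,6,8}→2  {3,5,6,8}→8  {3,6,7,8}→8  {4,5,6,7}→12  {4,5,7,8}→12  {4,6,7,8}→12  {5,6,7,8}→24
  5 left: {1,2,3,6,8}→4  {1,3,5,6,8}→10  {1,3,6,7,8}→10  {2,3,5,6,8}→10  {2,3,6,7,8}→10  {3,4,6,7,8}→20  {3,5,6,7,8}→40  {4,5,6,7,8}→60
  6 left: {1,2,3,5,6,8}→24  {1,2,3,6,7,8}→24  {1,3,4,6,7,8}→30  {1,3,5,6,7,8}→60  {2,3,4,6,7,8}→30  {2,3,5,6,7,8}→60  {3,4,5,6,7,8}→120
  7 left: {1,2,3,4,6,7,8}→84  {1,2,3,5,6,7,8}→168  {1,3,4,5,6,7,8}→210  {2,3,4,5,6,7,8}→210
  placing 0:b first → 672 extensions
  placing 1:u first → 210 extensions
total linear extensions = 882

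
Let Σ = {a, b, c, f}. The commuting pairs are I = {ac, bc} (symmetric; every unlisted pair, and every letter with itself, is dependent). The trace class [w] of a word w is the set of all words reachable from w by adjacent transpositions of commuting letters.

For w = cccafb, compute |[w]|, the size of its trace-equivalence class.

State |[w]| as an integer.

4

0(c) covers ∅
1(c) covers 0:c
2(c) covers 1:c
3(a) covers ∅
4(f) covers 2:c, 3:a
5(b) covers 4:f
floor of heap: 0:c, 3:a
completions by unplaced set U, small U first (add the entries for U minus each lowest piece of U):
  |U|=1: {5}:1
  |U|=2: {4,5}:1
  |U|=3: {2,4,5}:1  {3,4,5}:1
  |U|=4: {1,2,4,5}:1  {2,3,4,5}:2
  start at 0(c): 3
  start at 3(a): 1
sum over floor = 4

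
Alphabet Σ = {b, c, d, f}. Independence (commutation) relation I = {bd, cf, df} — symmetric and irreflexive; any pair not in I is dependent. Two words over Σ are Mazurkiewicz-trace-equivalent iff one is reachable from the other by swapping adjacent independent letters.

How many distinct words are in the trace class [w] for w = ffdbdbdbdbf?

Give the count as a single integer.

0(f) covers ∅
1(f) covers 0:f
2(d) covers ∅
3(b) covers 1:f
4(d) covers 2:d
5(b) covers 3:b
6(d) covers 4:d
7(b) covers 5:b
8(d) covers 6:d
9(b) covers 7:b
10(f) covers 9:b
floor of heap: 0:f, 2:d
completions by unplaced set U, small U first (add the entries for U minus each lowest piece of U):
  |U|=1: {8}:1  {10}:1
  |U|=2: {6,8}:1  {8,10}:2  {9,10}:1
  |U|=3: {4,6,8}:1  {6,8,10}:3  {7,9,10}:1  {8,9,10}:3
  |U|=4: {2,4,6,8}:1  {4,6,8,10}:4  {5,7,9,10}:1  {6,8,9,10}:6  {7,8,9,10}:4
  |U|=5: {2,4,6,8,10}:5  {3,5,7,9,10}:1  {4,6,8,9,10}:10  {5,7,8,9,10}:5  {6,7,8,9,10}:10
  |U|=6: {1,3,5,7,9,10}:1  {2,4,6,8,9,10}:15  {3,5,7,8,9,10}:6  {4,6,7,8,9,10}:20  {5,6,7,8,9,10}:15
  |U|=7: {0,1,3,5,7,9,10}:1  {1,3,5,7,8,9,10}:7  {2,4,6,7,8,9,10}:35  {3,5,6,7,8,9,10}:21  {4,5,6,7,8,9,10}:35
  |U|=8: {0,1,3,5,7,8,9,10}:8  {1,3,5,6,7,8,9,10}:28  {2,4,5,6,7,8,9,10}:70  {3,4,5,6,7,8,9,10}:56
  |U|=9: {0,1,3,5,6,7,8,9,10}:36  {1,3,4,5,6,7,8,9,10}:84  {2,3,4,5,6,7,8,9,10}:126
  start at 0(f): 210
  start at 2(d): 120
sum over floor = 330

330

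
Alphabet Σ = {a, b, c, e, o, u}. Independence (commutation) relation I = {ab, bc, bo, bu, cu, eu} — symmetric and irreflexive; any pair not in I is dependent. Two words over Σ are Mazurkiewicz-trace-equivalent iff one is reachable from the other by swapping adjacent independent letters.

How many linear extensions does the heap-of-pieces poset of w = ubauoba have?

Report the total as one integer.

21

0(u) covers ∅
1(b) covers ∅
2(a) covers 0:u
3(u) covers 2:a
4(o) covers 3:u
5(b) covers 1:b
6(a) covers 4:o
floor of heap: 0:u, 1:b
completions by unplaced set U, small U first (add the entries for U minus each lowest piece of U):
  |U|=1: {5}:1  {6}:1
  |U|=2: {1,5}:1  {4,6}:1  {5,6}:2
  |U|=3: {1,5,6}:3  {3,4,6}:1  {4,5,6}:3
  |U|=4: {1,4,5,6}:6  {2,3,4,6}:1  {3,4,5,6}:4
  |U|=5: {0,2,3,4,6}:1  {1,3,4,5,6}:10  {2,3,4,5,6}:5
  start at 0(u): 15
  start at 1(b): 6
sum over floor = 21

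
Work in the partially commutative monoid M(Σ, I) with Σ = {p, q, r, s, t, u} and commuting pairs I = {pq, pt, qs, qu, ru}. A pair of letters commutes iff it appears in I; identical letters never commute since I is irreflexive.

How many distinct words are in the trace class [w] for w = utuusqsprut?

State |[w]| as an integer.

13

#0=u has no predecessor
#1=t depends on [0:u]
#2=u depends on [1:t]
#3=u depends on [2:u]
#4=s depends on [3:u]
#5=q depends on [1:t]
#6=s depends on [4:s]
#7=p depends on [6:s]
#8=r depends on [5:q, 7:p]
#9=u depends on [7:p]
#10=t depends on [8:r, 9:u]
sources: [0:u]
N(rest) = Σ N(rest − s) over sources s of rest; N(one piece) = 1:
  size 1 → [10]=1
  size 2 → [8,10]=1  [9,10]=1
  size 3 → [5,8,10]=1  [8,9,10]=2
  size 4 → [5,8,9,10]=3  [7,8,9,10]=2
  size 5 → [5,7,8,9,10]=5  [6,7,8,9,10]=2
  size 6 → [4,6,7,8,9,10]=2  [5,6,7,8,9,10]=7
  size 7 → [3,4,6,7,8,9,10]=2  [4,5,6,7,8,9,10]=9
  size 8 → [2,3,4,6,7,8,9,10]=2  [3,4,5,6,7,8,9,10]=11
  size 9 → [2,3,4,5,6,7,8,9,10]=13
  first=0(u) contributes 13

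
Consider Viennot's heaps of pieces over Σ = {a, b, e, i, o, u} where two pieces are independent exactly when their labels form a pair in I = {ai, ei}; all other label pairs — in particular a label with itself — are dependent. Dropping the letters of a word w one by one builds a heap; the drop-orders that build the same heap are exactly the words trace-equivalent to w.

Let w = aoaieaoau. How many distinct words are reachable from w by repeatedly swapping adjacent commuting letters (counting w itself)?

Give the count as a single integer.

4

piece 0:a — minimal
piece 1:o rests on {0:a}
piece 2:a rests on {1:o}
piece 3:i rests on {1:o}
piece 4:e rests on {2:a}
piece 5:a rests on {4:e}
piece 6:o rests on {3:i, 5:a}
piece 7:a rests on {6:o}
piece 8:u rests on {7:a}
minimal pieces: {0:a}
ways to finish when only these pieces remain (= sum over removing one remaining piece with nothing left below it):
  1 left: {8}→1
  2 left: {7,8}→1
  3 left: {6,7,8}→1
  4 left: {3,6,7,8}→1  {5,6,7,8}→1
  5 left: {3,5,6,7,8}→2  {4,5,6,7,8}→1
  6 left: {2,4,5,6,7,8}→1  {3,4,5,6,7,8}→3
  7 left: {2,3,4,5,6,7,8}→4
  placing 0:a first → 4 extensions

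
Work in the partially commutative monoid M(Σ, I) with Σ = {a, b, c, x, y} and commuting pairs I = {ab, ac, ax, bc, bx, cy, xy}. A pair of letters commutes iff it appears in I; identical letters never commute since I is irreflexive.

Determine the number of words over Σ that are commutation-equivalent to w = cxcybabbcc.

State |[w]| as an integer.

drop 0:c onto floor
drop 1:x onto {0:c}
drop 2:c onto {1:x}
drop 3:y onto floor
drop 4:b onto {3:y}
drop 5:a onto {3:y}
drop 6:b onto {4:b}
drop 7:b onto {6:b}
drop 8:c onto {2:c}
drop 9:c onto {8:c}
ground layer = {0:c, 3:y}
drop-orders for the pieces not yet dropped (sum over which currently-grounded one goes next):
  1 to go: {5} 1  {7} 1  {9} 1
  2 to go: {5,7} 2  {5,9} 2  {6,7} 1  {7,9} 2  {8,9} 1
  3 to go: {2,8,9} 1  {4,6,7} 1  {5,6,7} 3  {5,7,9} 6  {5,8,9} 3  {6,7,9} 3  {7,8,9} 3
  4 to go: {1,2,8,9} 1  {2,5,8,9} 4  {2,7,8,9} 4  {4,5,6,7} 4  {4,6,7,9} 4  {5,6,7,9} 12  {5,7,8,9} 12  {6,7,8,9} 6
  5 to go: {0,1,2,8,9} 1  {1,2,5,8,9} 5  {1,2,7,8,9} 5  {2,5,7,8,9} 20  {2,6,7,8,9} 10  {3,4,5,6,7} 4  {4,5,6,7,9} 20  {4,6,7,8,9} 10  {5,6,7,8,9} 30
  6 to go: {0,1,2,5,8,9} 6  {0,1,2,7,8,9} 6  {1,2,5,7,8,9} 30  {1,2,6,7,8,9} 15  {2,4,6,7,8,9} 20  {2,5,6,7,8,9} 60  {3,4,5,6,7,9} 24  {4,5,6,7,8,9} 60
  7 to go: {0,1,2,5,7,8,9} 42  {0,1,2,6,7,8,9} 21  {1,2,4,6,7,8,9} 35  {1,2,5,6,7,8,9} 105  {2,4,5,6,7,8,9} 140  {3,4,5,6,7,8,9} 84
  8 to go: {0,1,2,4,6,7,8,9} 56  {0,1,2,5,6,7,8,9} 168  {1,2,4,5,6,7,8,9} 280  {2,3,4,5,6,7,8,9} 224
  if 0:c drops first: 504 orders
  if 3:y drops first: 504 orders
heap linearizations: 1008

1008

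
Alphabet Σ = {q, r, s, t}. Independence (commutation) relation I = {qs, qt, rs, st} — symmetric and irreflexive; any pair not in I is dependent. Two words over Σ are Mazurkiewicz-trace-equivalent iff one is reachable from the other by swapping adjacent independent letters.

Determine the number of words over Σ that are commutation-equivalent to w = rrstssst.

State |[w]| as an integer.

70

0(r) covers ∅
1(r) covers 0:r
2(s) covers ∅
3(t) covers 1:r
4(s) covers 2:s
5(s) covers 4:s
6(s) covers 5:s
7(t) covers 3:t
floor of heap: 0:r, 2:s
completions by unplaced set U, small U first (add the entries for U minus each lowest piece of U):
  |U|=1: {6}:1  {7}:1
  |U|=2: {3,7}:1  {5,6}:1  {6,7}:2
  |U|=3: {1,3,7}:1  {3,6,7}:3  {4,5,6}:1  {5,6,7}:3
  |U|=4: {0,1,3,7}:1  {1,3,6,7}:4  {2,4,5,6}:1  {3,5,6,7}:6  {4,5,6,7}:4
  |U|=5: {0,1,3,6,7}:5  {1,3,5,6,7}:10  {2,4,5,6,7}:5  {3,4,5,6,7}:10
  |U|=6: {0,1,3,5,6,7}:15  {1,3,4,5,6,7}:20  {2,3,4,5,6,7}:15
  start at 0(r): 35
  start at 2(s): 35
sum over floor = 70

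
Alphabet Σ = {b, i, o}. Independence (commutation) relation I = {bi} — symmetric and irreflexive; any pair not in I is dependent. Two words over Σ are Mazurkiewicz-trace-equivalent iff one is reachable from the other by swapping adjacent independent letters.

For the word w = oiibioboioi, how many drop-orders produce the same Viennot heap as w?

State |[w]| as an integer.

4

piece 0:o — minimal
piece 1:i rests on {0:o}
piece 2:i rests on {1:i}
piece 3:b rests on {0:o}
piece 4:i rests on {2:i}
piece 5:o rests on {3:b, 4:i}
piece 6:b rests on {5:o}
piece 7:o rests on {6:b}
piece 8:i rests on {7:o}
piece 9:o rests on {8:i}
piece 10:i rests on {9:o}
minimal pieces: {0:o}
ways to finish when only these pieces remain (= sum over removing one remaining piece with nothing left below it):
  1 left: {10}→1
  2 left: {9,10}→1
  3 left: {8,9,10}→1
  4 left: {7,8,9,10}→1
  5 left: {6,7,8,9,10}→1
  6 left: {5,6,7,8,9,10}→1
  7 left: {3,5,6,7,8,9,10}→1  {4,5,6,7,8,9,10}→1
  8 left: {2,4,5,6,7,8,9,10}→1  {3,4,5,6,7,8,9,10}→2
  9 left: {1,2,4,5,6,7,8,9,10}→1  {2,3,4,5,6,7,8,9,10}→3
  placing 0:o first → 4 extensions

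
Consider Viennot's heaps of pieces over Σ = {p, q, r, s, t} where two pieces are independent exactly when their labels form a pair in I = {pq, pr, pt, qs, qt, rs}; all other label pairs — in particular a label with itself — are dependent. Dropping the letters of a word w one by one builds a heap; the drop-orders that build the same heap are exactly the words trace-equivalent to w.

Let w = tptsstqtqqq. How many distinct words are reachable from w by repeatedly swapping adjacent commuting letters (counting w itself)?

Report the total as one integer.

990

piece 0:t — minimal
piece 1:p — minimal
piece 2:t rests on {0:t}
piece 3:s rests on {1:p, 2:t}
piece 4:s rests on {3:s}
piece 5:t rests on {4:s}
piece 6:q — minimal
piece 7:t rests on {5:t}
piece 8:q rests on {6:q}
piece 9:q rests on {8:q}
piece 10:q rests on {9:q}
minimal pieces: {0:t, 1:p, 6:q}
ways to finish when only these pieces remain (= sum over removing one remaining piece with nothing left below it):
  1 left: {7}→1  {10}→1
  2 left: {5,7}→1  {7,10}→2  {9,10}→1
  3 left: {4,5,7}→1  {5,7,10}→3  {7,9,10}→3  {8,9,10}→1
  4 left: {3,4,5,7}→1  {4,5,7,10}→4  {5,7,9,10}→6  {6,8,9,10}→1  {7,8,9,10}→4
  5 left: {1,3,4,5,7}→1  {2,3,4,5,7}→1  {3,4,5,7,10}→5  {4,5,7,9,10}→10  {5,7,8,9,10}→10  {6,7,8,9,10}→5
  6 left: {0,2,3,4,5,7}→1  {1,2,3,4,5,7}→2  {1,3,4,5,7,10}→6  {2,3,4,5,7,10}→6  {3,4,5,7,9,10}→15  {4,5,7,8,9,10}→20  {5,6,7,8,9,10}→15
  7 left: {0,1,2,3,4,5,7}→3  {0,2,3,4,5,7,10}→7  {1,2,3,4,5,7,10}→14  {1,3,4,5,7,9,10}→21  {2,3,4,5,7,9,10}→21  {3,4,5,7,8,9,10}→35  {4,5,6,7,8,9,10}→35
  8 left: {0,1,2,3,4,5,7,10}→24  {0,2,3,4,5,7,9,10}→28  {1,2,3,4,5,7,9,10}→56  {1,3,4,5,7,8,9,10}→56  {2,3,4,5,7,8,9,10}→56  {3,4,5,6,7,8,9,10}→70
  9 left: {0,1,2,3,4,5,7,9,10}→108  {0,2,3,4,5,7,8,9,10}→84  {1,2,3,4,5,7,8,9,10}→168  {1,3,4,5,6,7,8,9,10}→126  {2,3,4,5,6,7,8,9,10}→126
  placing 0:t first → 420 extensions
  placing 1:p first → 210 extensions
  placing 6:q first → 360 extensions
total linear extensions = 990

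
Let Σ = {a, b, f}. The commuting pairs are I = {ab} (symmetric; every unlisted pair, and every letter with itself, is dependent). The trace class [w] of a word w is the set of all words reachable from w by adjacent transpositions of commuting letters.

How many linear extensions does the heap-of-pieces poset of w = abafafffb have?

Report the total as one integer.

#0=a has no predecessor
#1=b has no predecessor
#2=a depends on [0:a]
#3=f depends on [1:b, 2:a]
#4=a depends on [3:f]
#5=f depends on [4:a]
#6=f depends on [5:f]
#7=f depends on [6:f]
#8=b depends on [7:f]
sources: [0:a, 1:b]
N(rest) = Σ N(rest − s) over sources s of rest; N(one piece) = 1:
  size 1 → [8]=1
  size 2 → [7,8]=1
  size 3 → [6,7,8]=1
  size 4 → [5,6,7,8]=1
  size 5 → [4,5,6,7,8]=1
  size 6 → [3,4,5,6,7,8]=1
  size 7 → [1,3,4,5,6,7,8]=1  [2,3,4,5,6,7,8]=1
  first=0(a) contributes 2
  first=1(b) contributes 1
|[w]| = 3

3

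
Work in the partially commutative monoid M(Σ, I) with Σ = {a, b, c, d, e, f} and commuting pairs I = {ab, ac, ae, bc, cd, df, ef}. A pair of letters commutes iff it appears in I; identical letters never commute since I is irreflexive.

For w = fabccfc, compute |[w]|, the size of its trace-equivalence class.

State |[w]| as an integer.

drop 0:f onto floor
drop 1:a onto {0:f}
drop 2:b onto {0:f}
drop 3:c onto {0:f}
drop 4:c onto {3:c}
drop 5:f onto {1:a, 2:b, 4:c}
drop 6:c onto {5:f}
ground layer = {0:f}
drop-orders for the pieces not yet dropped (sum over which currently-grounded one goes next):
  1 to go: {6} 1
  2 to go: {5,6} 1
  3 to go: {1,5,6} 1  {2,5,6} 1  {4,5,6} 1
  4 to go: {1,2,5,6} 2  {1,4,5,6} 2  {2,4,5,6} 2  {3,4,5,6} 1
  5 to go: {1,2,4,5,6} 6  {1,3,4,5,6} 3  {2,3,4,5,6} 3
  if 0:f drops first: 12 orders

12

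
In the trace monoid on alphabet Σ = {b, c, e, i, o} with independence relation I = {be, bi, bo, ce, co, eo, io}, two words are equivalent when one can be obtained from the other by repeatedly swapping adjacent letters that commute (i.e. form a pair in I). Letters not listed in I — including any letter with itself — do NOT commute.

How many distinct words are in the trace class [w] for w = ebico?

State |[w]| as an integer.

piece 0:e — minimal
piece 1:b — minimal
piece 2:i rests on {0:e}
piece 3:c rests on {1:b, 2:i}
piece 4:o — minimal
minimal pieces: {0:e, 1:b, 4:o}
ways to finish when only these pieces remain (= sum over removing one remaining piece with nothing left below it):
  1 left: {3}→1  {4}→1
  2 left: {1,3}→1  {2,3}→1  {3,4}→2
  3 left: {0,2,3}→1  {1,2,3}→2  {1,3,4}→3  {2,3,4}→3
  placing 0:e first → 8 extensions
  placing 1:b first → 4 extensions
  placing 4:o first → 3 extensions
total linear extensions = 15

15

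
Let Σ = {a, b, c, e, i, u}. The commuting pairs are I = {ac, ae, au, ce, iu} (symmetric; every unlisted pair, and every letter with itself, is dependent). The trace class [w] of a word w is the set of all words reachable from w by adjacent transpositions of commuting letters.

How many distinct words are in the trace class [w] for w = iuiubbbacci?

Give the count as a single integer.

piece 0:i — minimal
piece 1:u — minimal
piece 2:i rests on {0:i}
piece 3:u rests on {1:u}
piece 4:b rests on {2:i, 3:u}
piece 5:b rests on {4:b}
piece 6:b rests on {5:b}
piece 7:a rests on {6:b}
piece 8:c rests on {6:b}
piece 9:c rests on {8:c}
piece 10:i rests on {7:a, 9:c}
minimal pieces: {0:i, 1:u}
ways to finish when only these pieces remain (= sum over removing one remaining piece with nothing left below it):
  1 left: {10}→1
  2 left: {7,10}→1  {9,10}→1
  3 left: {7,9,10}→2  {8,9,10}→1
  4 left: {7,8,9,10}→3
  5 left: {6,7,8,9,10}→3
  6 left: {5,6,7,8,9,10}→3
  7 left: {4,5,6,7,8,9,10}→3
  8 left: {2,4,5,6,7,8,9,10}→3  {3,4,5,6,7,8,9,10}→3
  9 left: {0,2,4,5,6,7,8,9,10}→3  {1,3,4,5,6,7,8,9,10}→3  {2,3,4,5,6,7,8,9,10}→6
  placing 0:i first → 9 extensions
  placing 1:u first → 9 extensions
total linear extensions = 18

18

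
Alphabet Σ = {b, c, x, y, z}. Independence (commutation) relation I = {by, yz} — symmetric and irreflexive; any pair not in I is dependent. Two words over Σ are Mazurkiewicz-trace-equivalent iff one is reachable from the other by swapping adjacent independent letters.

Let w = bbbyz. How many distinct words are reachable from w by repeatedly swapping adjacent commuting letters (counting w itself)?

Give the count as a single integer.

5

drop 0:b onto floor
drop 1:b onto {0:b}
drop 2:b onto {1:b}
drop 3:y onto floor
drop 4:z onto {2:b}
ground layer = {0:b, 3:y}
drop-orders for the pieces not yet dropped (sum over which currently-grounded one goes next):
  1 to go: {3} 1  {4} 1
  2 to go: {2,4} 1  {3,4} 2
  3 to go: {1,2,4} 1  {2,3,4} 3
  if 0:b drops first: 4 orders
  if 3:y drops first: 1 orders
heap linearizations: 5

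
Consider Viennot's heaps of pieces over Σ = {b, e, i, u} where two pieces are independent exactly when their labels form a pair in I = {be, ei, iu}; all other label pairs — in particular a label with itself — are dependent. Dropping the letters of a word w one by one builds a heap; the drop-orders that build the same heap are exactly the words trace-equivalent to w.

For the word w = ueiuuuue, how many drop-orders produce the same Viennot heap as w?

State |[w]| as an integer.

8

#0=u has no predecessor
#1=e depends on [0:u]
#2=i has no predecessor
#3=u depends on [1:e]
#4=u depends on [3:u]
#5=u depends on [4:u]
#6=u depends on [5:u]
#7=e depends on [6:u]
sources: [0:u, 2:i]
N(rest) = Σ N(rest − s) over sources s of rest; N(one piece) = 1:
  size 1 → [2]=1  [7]=1
  size 2 → [2,7]=2  [6,7]=1
  size 3 → [2,6,7]=3  [5,6,7]=1
  size 4 → [2,5,6,7]=4  [4,5,6,7]=1
  size 5 → [2,4,5,6,7]=5  [3,4,5,6,7]=1
  size 6 → [1,3,4,5,6,7]=1  [2,3,4,5,6,7]=6
  first=0(u) contributes 7
  first=2(i) contributes 1
|[w]| = 8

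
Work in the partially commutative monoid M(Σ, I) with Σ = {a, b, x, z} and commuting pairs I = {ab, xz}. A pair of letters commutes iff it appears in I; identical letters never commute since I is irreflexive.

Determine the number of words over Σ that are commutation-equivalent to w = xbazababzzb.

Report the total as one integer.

piece 0:x — minimal
piece 1:b rests on {0:x}
piece 2:a rests on {0:x}
piece 3:z rests on {1:b, 2:a}
piece 4:a rests on {3:z}
piece 5:b rests on {3:z}
piece 6:a rests on {4:a}
piece 7:b rests on {5:b}
piece 8:z rests on {6:a, 7:b}
piece 9:z rests on {8:z}
piece 10:b rests on {9:z}
minimal pieces: {0:x}
ways to finish when only these pieces remain (= sum over removing one remaining piece with nothing left below it):
  1 left: {10}→1
  2 left: {9,10}→1
  3 left: {8,9,10}→1
  4 left: {6,8,9,10}→1  {7,8,9,10}→1
  5 left: {4,6,8,9,10}→1  {5,7,8,9,10}→1  {6,7,8,9,10}→2
  6 left: {4,6,7,8,9,10}→3  {5,6,7,8,9,10}→3
  7 left: {4,5,6,7,8,9,10}→6
  8 left: {3,4,5,6,7,8,9,10}→6
  9 left: {1,3,4,5,6,7,8,9,10}→6  {2,3,4,5,6,7,8,9,10}→6
  placing 0:x first → 12 extensions

12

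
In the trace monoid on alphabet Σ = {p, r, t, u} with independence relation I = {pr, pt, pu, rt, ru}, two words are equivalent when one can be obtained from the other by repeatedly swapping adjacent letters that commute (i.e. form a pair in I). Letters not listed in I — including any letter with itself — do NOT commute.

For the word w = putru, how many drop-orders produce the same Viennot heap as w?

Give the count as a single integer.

0(p) covers ∅
1(u) covers ∅
2(t) covers 1:u
3(r) covers ∅
4(u) covers 2:t
floor of heap: 0:p, 1:u, 3:r
completions by unplaced set U, small U first (add the entries for U minus each lowest piece of U):
  |U|=1: {0}:1  {3}:1  {4}:1
  |U|=2: {0,3}:2  {0,4}:2  {2,4}:1  {3,4}:2
  |U|=3: {0,2,4}:3  {0,3,4}:6  {1,2,4}:1  {2,3,4}:3
  start at 0(p): 4
  start at 1(u): 12
  start at 3(r): 4
sum over floor = 20

20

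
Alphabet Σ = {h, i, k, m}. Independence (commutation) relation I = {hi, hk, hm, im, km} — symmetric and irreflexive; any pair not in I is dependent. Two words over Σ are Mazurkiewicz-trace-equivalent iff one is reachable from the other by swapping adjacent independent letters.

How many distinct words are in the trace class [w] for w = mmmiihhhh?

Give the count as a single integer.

1260

0(m) covers ∅
1(m) covers 0:m
2(m) covers 1:m
3(i) covers ∅
4(i) covers 3:i
5(h) covers ∅
6(h) covers 5:h
7(h) covers 6:h
8(h) covers 7:h
floor of heap: 0:m, 3:i, 5:h
completions by unplaced set U, small U first (add the entries for U minus each lowest piece of U):
  |U|=1: {2}:1  {4}:1  {8}:1
  |U|=2: {1,2}:1  {2,4}:2  {2,8}:2  {3,4}:1  {4,8}:2  {7,8}:1
  |U|=3: {0,1,2}:1  {1,2,4}:3  {1,2,8}:3  {2,3,4}:3  {2,4,8}:6  {2,7,8}:3  {3,4,8}:3  {4,7,8}:3  {6,7,8}:1
  |U|=4: {0,1,2,4}:4  {0,1,2,8}:4  {1,2,3,4}:6  {1,2,4,8}:12  {1,2,7,8}:6  {2,3,4,8}:12  {2,4,7,8}:12  {2,6,7,8}:4  {3,4,7,8}:6  {4,6,7,8}:4  {5,6,7,8}:1
  |U|=5: {0,1,2,3,4}:10  {0,1,2,4,8}:20  {0,1,2,7,8}:10  {1,2,3,4,8}:30  {1,2,4,7,8}:30  {1,2,6,7,8}:10  {2,3,4,7,8}:30  {2,4,6,7,8}:20  {2,5,6,7,8}:5  {3,4,6,7,8}:10  {4,5,6,7,8}:5
  |U|=6: {0,1,2,3,4,8}:60  {0,1,2,4,7,8}:60  {0,1,2,6,7,8}:20  {1,2,3,4,7,8}:90  {1,2,4,6,7,8}:60  {1,2,5,6,7,8}:15  {2,3,4,6,7,8}:60  {2,4,5,6,7,8}:30  {3,4,5,6,7,8}:15
  |U|=7: {0,1,2,3,4,7,8}:210  {0,1,2,4,6,7,8}:140  {0,1,2,5,6,7,8}:35  {1,2,3,4,6,7,8}:210  {1,2,4,5,6,7,8}:105  {2,3,4,5,6,7,8}:105
  start at 0(m): 420
  start at 3(i): 280
  start at 5(h): 560
sum over floor = 1260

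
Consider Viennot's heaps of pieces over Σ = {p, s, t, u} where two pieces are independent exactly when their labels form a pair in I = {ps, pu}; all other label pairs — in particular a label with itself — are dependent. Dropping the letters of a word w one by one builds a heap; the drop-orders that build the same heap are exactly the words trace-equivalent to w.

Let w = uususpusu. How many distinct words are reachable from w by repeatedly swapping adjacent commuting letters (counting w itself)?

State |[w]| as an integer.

#0=u has no predecessor
#1=u depends on [0:u]
#2=s depends on [1:u]
#3=u depends on [2:s]
#4=s depends on [3:u]
#5=p has no predecessor
#6=u depends on [4:s]
#7=s depends on [6:u]
#8=u depends on [7:s]
sources: [0:u, 5:p]
N(rest) = Σ N(rest − s) over sources s of rest; N(one piece) = 1:
  size 1 → [5]=1  [8]=1
  size 2 → [5,8]=2  [7,8]=1
  size 3 → [5,7,8]=3  [6,7,8]=1
  size 4 → [4,6,7,8]=1  [5,6,7,8]=4
  size 5 → [3,4,6,7,8]=1  [4,5,6,7,8]=5
  size 6 → [2,3,4,6,7,8]=1  [3,4,5,6,7,8]=6
  size 7 → [1,2,3,4,6,7,8]=1  [2,3,4,5,6,7,8]=7
  first=0(u) contributes 8
  first=5(p) contributes 1
|[w]| = 9

9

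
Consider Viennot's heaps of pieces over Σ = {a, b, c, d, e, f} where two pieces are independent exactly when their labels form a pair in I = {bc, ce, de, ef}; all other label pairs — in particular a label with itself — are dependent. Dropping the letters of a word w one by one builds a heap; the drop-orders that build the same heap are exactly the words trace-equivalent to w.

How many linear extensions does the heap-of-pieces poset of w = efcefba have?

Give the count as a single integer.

10

piece 0:e — minimal
piece 1:f — minimal
piece 2:c rests on {1:f}
piece 3:e rests on {0:e}
piece 4:f rests on {2:c}
piece 5:b rests on {3:e, 4:f}
piece 6:a rests on {5:b}
minimal pieces: {0:e, 1:f}
ways to finish when only these pieces remain (= sum over removing one remaining piece with nothing left below it):
  1 left: {6}→1
  2 left: {5,6}→1
  3 left: {3,5,6}→1  {4,5,6}→1
  4 left: {0,3,5,6}→1  {2,4,5,6}→1  {3,4,5,6}→2
  5 left: {0,3,4,5,6}→3  {1,2,4,5,6}→1  {2,3,4,5,6}→3
  placing 0:e first → 4 extensions
  placing 1:f first → 6 extensions
total linear extensions = 10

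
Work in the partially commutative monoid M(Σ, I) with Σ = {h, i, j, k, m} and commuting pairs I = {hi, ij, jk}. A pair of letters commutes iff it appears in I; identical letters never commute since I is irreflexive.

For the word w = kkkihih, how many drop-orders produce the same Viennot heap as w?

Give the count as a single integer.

piece 0:k — minimal
piece 1:k rests on {0:k}
piece 2:k rests on {1:k}
piece 3:i rests on {2:k}
piece 4:h rests on {2:k}
piece 5:i rests on {3:i}
piece 6:h rests on {4:h}
minimal pieces: {0:k}
ways to finish when only these pieces remain (= sum over removing one remaining piece with nothing left below it):
  1 left: {5}→1  {6}→1
  2 left: {3,5}→1  {4,6}→1  {5,6}→2
  3 left: {3,5,6}→3  {4,5,6}→3
  4 left: {3,4,5,6}→6
  5 left: {2,3,4,5,6}→6
  placing 0:k first → 6 extensions

6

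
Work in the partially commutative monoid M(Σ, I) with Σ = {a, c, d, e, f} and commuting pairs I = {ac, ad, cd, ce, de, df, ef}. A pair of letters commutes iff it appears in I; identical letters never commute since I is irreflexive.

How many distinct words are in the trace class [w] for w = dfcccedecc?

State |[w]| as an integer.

1260

#0=d has no predecessor
#1=f has no predecessor
#2=c depends on [1:f]
#3=c depends on [2:c]
#4=c depends on [3:c]
#5=e has no predecessor
#6=d depends on [0:d]
#7=e depends on [5:e]
#8=c depends on [4:c]
#9=c depends on [8:c]
sources: [0:d, 1:f, 5:e]
N(rest) = Σ N(rest − s) over sources s of rest; N(one piece) = 1:
  size 1 → [6]=1  [7]=1  [9]=1
  size 2 → [0,6]=1  [5,7]=1  [6,7]=2  [6,9]=2  [7,9]=2  [8,9]=1
  size 3 → [0,6,7]=3  [0,6,9]=3  [4,8,9]=1  [5,6,7]=3  [5,7,9]=3  [6,7,9]=6  [6,8,9]=3  [7,8,9]=3
  size 4 → [0,5,6,7]=6  [0,6,7,9]=12  [0,6,8,9]=6  [3,4,8,9]=1  [4,6,8,9]=4  [4,7,8,9]=4  [5,6,7,9]=12  [5,7,8,9]=6  [6,7,8,9]=12
  size 5 → [0,4,6,8,9]=10  [0,5,6,7,9]=30  [0,6,7,8,9]=30  [2,3,4,8,9]=1  [3,4,6,8,9]=5  [3,4,7,8,9]=5  [4,5,7,8,9]=10  [4,6,7,8,9]=20  [5,6,7,8,9]=30
  size 6 → [0,3,4,6,8,9]=15  [0,4,6,7,8,9]=60  [0,5,6,7,8,9]=90  [1,2,3,4,8,9]=1  [2,3,4,6,8,9]=6  [2,3,4,7,8,9]=6  [3,4,5,7,8,9]=15  [3,4,6,7,8,9]=30  [4,5,6,7,8,9]=60
  size 7 → [0,2,3,4,6,8,9]=21  [0,3,4,6,7,8,9]=105  [0,4,5,6,7,8,9]=210  [1,2,3,4,6,8,9]=7  [1,2,3,4,7,8,9]=7  [2,3,4,5,7,8,9]=21  [2,3,4,6,7,8,9]=42  [3,4,5,6,7,8,9]=105
  size 8 → [0,1,2,3,4,6,8,9]=28  [0,2,3,4,6,7,8,9]=168  [0,3,4,5,6,7,8,9]=420  [1,2,3,4,5,7,8,9]=28  [1,2,3,4,6,7,8,9]=56  [2,3,4,5,6,7,8,9]=168
  first=0(d) contributes 252
  first=1(f) contributes 756
  first=5(e) contributes 252
|[w]| = 1260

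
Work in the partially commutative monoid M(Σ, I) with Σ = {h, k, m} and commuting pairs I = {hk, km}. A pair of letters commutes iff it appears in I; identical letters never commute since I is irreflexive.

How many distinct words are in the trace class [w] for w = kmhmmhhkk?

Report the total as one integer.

84

0(k) covers ∅
1(m) covers ∅
2(h) covers 1:m
3(m) covers 2:h
4(m) covers 3:m
5(h) covers 4:m
6(h) covers 5:h
7(k) covers 0:k
8(k) covers 7:k
floor of heap: 0:k, 1:m
completions by unplaced set U, small U first (add the entries for U minus each lowest piece of U):
  |U|=1: {6}:1  {8}:1
  |U|=2: {5,6}:1  {6,8}:2  {7,8}:1
  |U|=3: {0,7,8}:1  {4,5,6}:1  {5,6,8}:3  {6,7,8}:3
  |U|=4: {0,6,7,8}:4  {3,4,5,6}:1  {4,5,6,8}:4  {5,6,7,8}:6
  |U|=5: {0,5,6,7,8}:10  {2,3,4,5,6}:1  {3,4,5,6,8}:5  {4,5,6,7,8}:10
  |U|=6: {0,4,5,6,7,8}:20  {1,2,3,4,5,6}:1  {2,3,4,5,6,8}:6  {3,4,5,6,7,8}:15
  |U|=7: {0,3,4,5,6,7,8}:35  {1,2,3,4,5,6,8}:7  {2,3,4,5,6,7,8}:21
  start at 0(k): 28
  start at 1(m): 56
sum over floor = 84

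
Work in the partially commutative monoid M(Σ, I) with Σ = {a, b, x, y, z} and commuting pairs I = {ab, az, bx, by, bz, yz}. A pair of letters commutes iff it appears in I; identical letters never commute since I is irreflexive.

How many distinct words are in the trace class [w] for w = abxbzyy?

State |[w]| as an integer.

drop 0:a onto floor
drop 1:b onto floor
drop 2:x onto {0:a}
drop 3:b onto {1:b}
drop 4:z onto {2:x}
drop 5:y onto {2:x}
drop 6:y onto {5:y}
ground layer = {0:a, 1:b}
drop-orders for the pieces not yet dropped (sum over which currently-grounded one goes next):
  1 to go: {3} 1  {4} 1  {6} 1
  2 to go: {1,3} 1  {3,4} 2  {3,6} 2  {4,6} 2  {5,6} 1
  3 to go: {1,3,4} 3  {1,3,6} 3  {3,4,6} 6  {3,5,6} 3  {4,5,6} 3
  4 to go: {1,3,4,6} 12  {1,3,5,6} 6  {2,4,5,6} 3  {3,4,5,6} 12
  5 to go: {0,2,4,5,6} 3  {1,3,4,5,6} 30  {2,3,4,5,6} 15
  if 0:a drops first: 45 orders
  if 1:b drops first: 18 orders
heap linearizations: 63

63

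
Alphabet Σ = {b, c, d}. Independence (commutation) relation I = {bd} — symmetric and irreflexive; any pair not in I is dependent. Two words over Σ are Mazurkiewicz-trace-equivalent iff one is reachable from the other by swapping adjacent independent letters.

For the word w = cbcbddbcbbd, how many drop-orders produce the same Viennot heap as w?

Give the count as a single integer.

drop 0:c onto floor
drop 1:b onto {0:c}
drop 2:c onto {1:b}
drop 3:b onto {2:c}
drop 4:d onto {2:c}
drop 5:d onto {4:d}
drop 6:b onto {3:b}
drop 7:c onto {5:d, 6:b}
drop 8:b onto {7:c}
drop 9:b onto {8:b}
drop 10:d onto {7:c}
ground layer = {0:c}
drop-orders for the pieces not yet dropped (sum over which currently-grounded one goes next):
  1 to go: {9} 1  {10} 1
  2 to go: {8,9} 1  {9,10} 2
  3 to go: {8,9,10} 3
  4 to go: {7,8,9,10} 3
  5 to go: {5,7,8,9,10} 3  {6,7,8,9,10} 3
  6 to go: {3,6,7,8,9,10} 3  {4,5,7,8,9,10} 3  {5,6,7,8,9,10} 6
  7 to go: {3,5,6,7,8,9,10} 9  {4,5,6,7,8,9,10} 9
  8 to go: {3,4,5,6,7,8,9,10} 18
  9 to go: {2,3,4,5,6,7,8,9,10} 18
  if 0:c drops first: 18 orders

18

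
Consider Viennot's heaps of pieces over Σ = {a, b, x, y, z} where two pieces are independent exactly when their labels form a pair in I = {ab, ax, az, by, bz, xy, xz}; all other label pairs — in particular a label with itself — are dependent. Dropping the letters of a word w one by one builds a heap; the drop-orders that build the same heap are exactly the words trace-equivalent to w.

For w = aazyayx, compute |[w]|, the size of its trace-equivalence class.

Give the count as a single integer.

0(a) covers ∅
1(a) covers 0:a
2(z) covers ∅
3(y) covers 1:a, 2:z
4(a) covers 3:y
5(y) covers 4:a
6(x) covers ∅
floor of heap: 0:a, 2:z, 6:x
completions by unplaced set U, small U first (add the entries for U minus each lowest piece of U):
  |U|=1: {5}:1  {6}:1
  |U|=2: {4,5}:1  {5,6}:2
  |U|=3: {3,4,5}:1  {4,5,6}:3
  |U|=4: {1,3,4,5}:1  {2,3,4,5}:1  {3,4,5,6}:4
  |U|=5: {0,1,3,4,5}:1  {1,2,3,4,5}:2  {1,3,4,5,6}:5  {2,3,4,5,6}:5
  start at 0(a): 12
  start at 2(z): 6
  start at 6(x): 3
sum over floor = 21

21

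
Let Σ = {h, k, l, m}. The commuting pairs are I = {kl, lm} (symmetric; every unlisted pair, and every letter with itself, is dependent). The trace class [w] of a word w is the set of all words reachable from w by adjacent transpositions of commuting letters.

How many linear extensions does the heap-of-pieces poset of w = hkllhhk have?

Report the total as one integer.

3

#0=h has no predecessor
#1=k depends on [0:h]
#2=l depends on [0:h]
#3=l depends on [2:l]
#4=h depends on [1:k, 3:l]
#5=h depends on [4:h]
#6=k depends on [5:h]
sources: [0:h]
N(rest) = Σ N(rest − s) over sources s of rest; N(one piece) = 1:
  size 1 → [6]=1
  size 2 → [5,6]=1
  size 3 → [4,5,6]=1
  size 4 → [1,4,5,6]=1  [3,4,5,6]=1
  size 5 → [1,3,4,5,6]=2  [2,3,4,5,6]=1
  first=0(h) contributes 3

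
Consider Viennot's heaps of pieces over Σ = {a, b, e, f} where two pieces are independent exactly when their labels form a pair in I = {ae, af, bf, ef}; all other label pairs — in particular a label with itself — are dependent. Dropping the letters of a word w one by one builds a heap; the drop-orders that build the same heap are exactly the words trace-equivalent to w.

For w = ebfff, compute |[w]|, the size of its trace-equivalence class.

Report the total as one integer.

drop 0:e onto floor
drop 1:b onto {0:e}
drop 2:f onto floor
drop 3:f onto {2:f}
drop 4:f onto {3:f}
ground layer = {0:e, 2:f}
drop-orders for the pieces not yet dropped (sum over which currently-grounded one goes next):
  1 to go: {1} 1  {4} 1
  2 to go: {0,1} 1  {1,4} 2  {3,4} 1
  3 to go: {0,1,4} 3  {1,3,4} 3  {2,3,4} 1
  if 0:e drops first: 4 orders
  if 2:f drops first: 6 orders
heap linearizations: 10

10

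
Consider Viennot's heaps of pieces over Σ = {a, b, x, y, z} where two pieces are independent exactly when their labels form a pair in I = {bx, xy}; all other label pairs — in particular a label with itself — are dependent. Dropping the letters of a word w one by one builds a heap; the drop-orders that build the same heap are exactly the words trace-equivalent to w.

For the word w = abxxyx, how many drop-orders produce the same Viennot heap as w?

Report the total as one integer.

piece 0:a — minimal
piece 1:b rests on {0:a}
piece 2:x rests on {0:a}
piece 3:x rests on {2:x}
piece 4:y rests on {1:b}
piece 5:x rests on {3:x}
minimal pieces: {0:a}
ways to finish when only these pieces remain (= sum over removing one remaining piece with nothing left below it):
  1 left: {4}→1  {5}→1
  2 left: {1,4}→1  {3,5}→1  {4,5}→2
  3 left: {1,4,5}→3  {2,3,5}→1  {3,4,5}→3
  4 left: {1,3,4,5}→6  {2,3,4,5}→4
  placing 0:a first → 10 extensions

10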